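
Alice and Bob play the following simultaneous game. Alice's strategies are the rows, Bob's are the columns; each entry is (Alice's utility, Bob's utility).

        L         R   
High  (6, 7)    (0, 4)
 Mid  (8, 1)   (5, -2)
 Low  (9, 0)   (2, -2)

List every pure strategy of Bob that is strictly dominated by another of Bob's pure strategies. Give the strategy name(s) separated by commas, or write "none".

L is not dominated — it holds its own against R at High (7>4).
R is strictly dominated by L (High: 7>4, Mid: 1>-2, Low: 0>-2).

R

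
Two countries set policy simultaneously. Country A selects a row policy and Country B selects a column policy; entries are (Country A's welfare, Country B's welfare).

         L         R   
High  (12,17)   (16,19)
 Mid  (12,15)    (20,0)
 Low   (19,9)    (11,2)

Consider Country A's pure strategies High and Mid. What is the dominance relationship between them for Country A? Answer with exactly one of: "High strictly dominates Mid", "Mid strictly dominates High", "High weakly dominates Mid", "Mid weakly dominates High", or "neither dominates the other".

Mid weakly dominates High

High's payoffs vs Mid's, by Country B's action — L: 12=12, R: 16<20.
Mid is at least as good everywhere and strictly better somewhere (tied at L), so Mid weakly dominates High.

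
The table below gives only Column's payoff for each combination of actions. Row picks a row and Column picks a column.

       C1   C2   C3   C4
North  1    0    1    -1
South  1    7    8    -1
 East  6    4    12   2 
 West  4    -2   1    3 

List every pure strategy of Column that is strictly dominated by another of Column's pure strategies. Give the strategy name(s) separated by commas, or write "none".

Nothing dominates C1: C2 at North (1>0); C3 at North (1=1); C4 at North (1>-1).
C2 is strictly dominated by C3 (North: 1>0, South: 8>7, East: 12>4, West: 1>-2).
Nothing dominates C3: C1 at North (1=1); C2 at North (1>0); C4 at North (1>-1).
C4 is strictly dominated by C1 (North: 1>-1, South: 1>-1, East: 6>2, West: 4>3).

C2, C4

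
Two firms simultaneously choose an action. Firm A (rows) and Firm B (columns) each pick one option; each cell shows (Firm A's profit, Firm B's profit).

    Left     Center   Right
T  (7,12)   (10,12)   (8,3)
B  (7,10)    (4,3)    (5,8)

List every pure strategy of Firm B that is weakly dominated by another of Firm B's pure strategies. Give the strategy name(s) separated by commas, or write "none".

Left is not dominated — it holds its own against Center at B (10>3); Right at T (12>3).
Center is weakly dominated by Left (T: 12=12, B: 10>3).
Right: dominated, since Left does at least as well everywhere (T: 12>3, B: 10>8).

Center, Right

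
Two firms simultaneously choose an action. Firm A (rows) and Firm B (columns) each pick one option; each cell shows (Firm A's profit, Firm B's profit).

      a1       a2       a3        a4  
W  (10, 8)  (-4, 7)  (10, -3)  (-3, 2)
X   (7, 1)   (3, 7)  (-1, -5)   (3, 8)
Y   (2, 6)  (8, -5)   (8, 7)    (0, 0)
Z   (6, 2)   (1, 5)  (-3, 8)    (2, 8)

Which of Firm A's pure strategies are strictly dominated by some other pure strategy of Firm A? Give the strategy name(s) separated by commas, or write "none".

Z

Nothing dominates W: X at a1 (10>7); Y at a1 (10>2); Z at a1 (10>6).
X is not dominated — it holds its own against W at a2 (3>-4); Y at a1 (7>2); Z at a1 (7>6).
Y is not dominated — it holds its own against W at a2 (8>-4); X at a2 (8>3); Z at a2 (8>1).
X strictly dominates Z — a1: 7>6, a2: 3>1, a3: -1>-3, a4: 3>2.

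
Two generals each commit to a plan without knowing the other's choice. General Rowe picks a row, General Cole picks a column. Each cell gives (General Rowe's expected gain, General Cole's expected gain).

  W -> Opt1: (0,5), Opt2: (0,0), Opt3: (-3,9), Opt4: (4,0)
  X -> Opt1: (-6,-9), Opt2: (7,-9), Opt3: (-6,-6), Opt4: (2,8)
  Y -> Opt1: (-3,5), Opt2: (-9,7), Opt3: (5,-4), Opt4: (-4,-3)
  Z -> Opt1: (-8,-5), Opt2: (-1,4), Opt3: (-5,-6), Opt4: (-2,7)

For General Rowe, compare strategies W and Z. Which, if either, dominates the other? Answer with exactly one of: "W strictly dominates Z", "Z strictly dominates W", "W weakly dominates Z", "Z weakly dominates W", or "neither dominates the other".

W strictly dominates Z

Compare W to Z across each choice by General Cole: Opt1: 0>-8, Opt2: 0>-1, Opt3: -3>-5, Opt4: 4>-2.
Every comparison favours W, so W strictly dominates Z.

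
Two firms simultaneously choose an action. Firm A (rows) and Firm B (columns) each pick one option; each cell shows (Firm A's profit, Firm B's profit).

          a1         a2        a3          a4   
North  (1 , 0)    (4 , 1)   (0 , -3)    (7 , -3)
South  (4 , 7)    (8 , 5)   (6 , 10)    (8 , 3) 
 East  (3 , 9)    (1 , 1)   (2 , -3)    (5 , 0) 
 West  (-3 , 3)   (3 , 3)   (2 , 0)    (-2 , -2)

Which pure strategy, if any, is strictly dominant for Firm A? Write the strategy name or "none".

South

South vs North: a1: 4>1, a2: 8>4, a3: 6>0, a4: 8>7.
South vs East: a1: 4>3, a2: 8>1, a3: 6>2, a4: 8>5.
South vs West: a1: 4>-3, a2: 8>3, a3: 6>2, a4: 8>-2.
South strictly beats every other strategy against every opponent action, so it is strictly dominant.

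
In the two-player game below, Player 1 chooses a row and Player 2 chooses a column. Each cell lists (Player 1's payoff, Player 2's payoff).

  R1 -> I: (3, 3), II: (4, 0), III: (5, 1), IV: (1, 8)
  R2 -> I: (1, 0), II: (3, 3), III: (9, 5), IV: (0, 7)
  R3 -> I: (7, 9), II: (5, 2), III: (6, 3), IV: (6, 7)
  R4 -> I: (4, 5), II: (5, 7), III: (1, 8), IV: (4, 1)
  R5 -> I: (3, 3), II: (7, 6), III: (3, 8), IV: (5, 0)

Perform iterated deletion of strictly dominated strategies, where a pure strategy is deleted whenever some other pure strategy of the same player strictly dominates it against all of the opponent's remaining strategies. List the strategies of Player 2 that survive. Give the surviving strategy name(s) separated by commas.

Player 1's strategy R1 is strictly dominated by R3 (I: 7>3, II: 5>4, III: 6>5, IV: 6>1) and is removed.
Column II is eliminated: III beats it against every remaining row (R2: 5>3, R3: 3>2, R4: 8>7, R5: 8>6).
For Player 1, R3 strictly dominates R4 on the remaining columns (I: 7>4, III: 6>1, IV: 6>4); eliminate R4.
Row R5 is eliminated: R3 beats it against every remaining column (I: 7>3, III: 6>3, IV: 6>5).
Player 2's strategy III is strictly dominated by IV (R2: 7>5, R3: 7>3) and is removed.
Player 1's strategy R2 is strictly dominated by R3 (I: 7>1, IV: 6>0) and is removed.
Player 2's strategy IV is strictly dominated by I (R3: 9>7) and is removed.
Among the remaining strategies, none is strictly dominated by another pure strategy of the same player, so the elimination stops.
Surviving strategies — Player 1: {R3}; Player 2: {I}.

I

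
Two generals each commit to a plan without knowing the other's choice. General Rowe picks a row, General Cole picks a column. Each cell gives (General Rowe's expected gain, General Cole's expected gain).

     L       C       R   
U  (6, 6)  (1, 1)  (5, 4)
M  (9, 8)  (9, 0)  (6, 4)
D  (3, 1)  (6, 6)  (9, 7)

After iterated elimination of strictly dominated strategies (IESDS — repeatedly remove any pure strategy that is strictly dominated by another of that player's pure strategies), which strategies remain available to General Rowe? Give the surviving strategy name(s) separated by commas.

M, D

General Rowe's strategy U is strictly dominated by M (L: 9>6, C: 9>1, R: 6>5) and is removed.
General Cole's strategy C is strictly dominated by R (M: 4>0, D: 7>6) and is removed.
Among the remaining strategies, none is strictly dominated by another pure strategy of the same player, so the elimination stops.
Surviving strategies — General Rowe: {M, D}; General Cole: {L, R}.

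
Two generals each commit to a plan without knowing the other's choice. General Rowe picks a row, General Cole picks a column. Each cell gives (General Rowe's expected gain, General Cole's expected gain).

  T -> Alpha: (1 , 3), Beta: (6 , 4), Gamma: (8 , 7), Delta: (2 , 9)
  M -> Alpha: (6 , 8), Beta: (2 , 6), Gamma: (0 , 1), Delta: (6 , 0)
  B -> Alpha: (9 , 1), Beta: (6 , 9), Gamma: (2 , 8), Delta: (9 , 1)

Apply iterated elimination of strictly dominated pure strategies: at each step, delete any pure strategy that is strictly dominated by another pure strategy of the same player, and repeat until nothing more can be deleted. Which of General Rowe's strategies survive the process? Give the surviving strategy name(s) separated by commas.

Row M is eliminated: B beats it against every remaining column (Alpha: 9>6, Beta: 6>2, Gamma: 2>0, Delta: 9>6).
General Cole's strategy Alpha is strictly dominated by Beta (T: 4>3, B: 9>1) and is removed.
Among the remaining strategies, none is strictly dominated by another pure strategy of the same player, so the elimination stops.
Surviving strategies — General Rowe: {T, B}; General Cole: {Beta, Gamma, Delta}.

T, B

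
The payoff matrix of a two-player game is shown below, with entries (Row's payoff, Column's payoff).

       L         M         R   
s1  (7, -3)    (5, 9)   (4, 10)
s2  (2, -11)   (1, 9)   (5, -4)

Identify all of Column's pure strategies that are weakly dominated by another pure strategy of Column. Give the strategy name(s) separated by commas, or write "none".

L is weakly dominated by M (s1: 9>-3, s2: 9>-11).
Nothing dominates M: L at s1 (9>-3); R at s2 (9>-4).
Nothing dominates R: L at s1 (10>-3); M at s1 (10>9).

L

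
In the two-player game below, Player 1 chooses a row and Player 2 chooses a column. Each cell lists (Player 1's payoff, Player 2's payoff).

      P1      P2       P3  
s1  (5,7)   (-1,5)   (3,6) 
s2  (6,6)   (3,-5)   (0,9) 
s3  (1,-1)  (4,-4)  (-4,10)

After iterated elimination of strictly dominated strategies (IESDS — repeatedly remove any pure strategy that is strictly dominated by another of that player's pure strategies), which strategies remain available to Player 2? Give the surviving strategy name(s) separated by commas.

P1, P3

Player 2's strategy P2 is strictly dominated by P1 (s1: 7>5, s2: 6>-5, s3: -1>-4) and is removed.
Player 1's strategy s3 is strictly dominated by s1 (P1: 5>1, P3: 3>-4) and is removed.
Among the remaining strategies, none is strictly dominated by another pure strategy of the same player, so the elimination stops.
Surviving strategies — Player 1: {s1, s2}; Player 2: {P1, P3}.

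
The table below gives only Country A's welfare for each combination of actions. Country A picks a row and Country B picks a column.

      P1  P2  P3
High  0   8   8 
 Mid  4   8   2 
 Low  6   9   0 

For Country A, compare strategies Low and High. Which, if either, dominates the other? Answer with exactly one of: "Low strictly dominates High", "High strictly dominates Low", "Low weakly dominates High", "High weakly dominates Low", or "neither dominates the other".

neither dominates the other

Low's payoffs vs High's, by Country B's action — P1: 6>0, P2: 9>8, P3: 0<8.
Low does better at P1, P2 but worse at P3; neither strategy dominates the other.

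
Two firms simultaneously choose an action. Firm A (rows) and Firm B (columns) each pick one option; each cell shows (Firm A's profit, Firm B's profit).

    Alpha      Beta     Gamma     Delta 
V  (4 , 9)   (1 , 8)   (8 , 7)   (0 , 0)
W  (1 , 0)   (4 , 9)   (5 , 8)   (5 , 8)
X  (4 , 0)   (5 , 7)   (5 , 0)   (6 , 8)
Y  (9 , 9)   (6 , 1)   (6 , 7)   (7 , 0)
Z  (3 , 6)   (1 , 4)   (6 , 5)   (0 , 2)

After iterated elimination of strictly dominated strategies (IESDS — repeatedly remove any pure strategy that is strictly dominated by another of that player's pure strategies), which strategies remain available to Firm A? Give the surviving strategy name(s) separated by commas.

For Firm A, Y strictly dominates W on the remaining columns (Alpha: 9>1, Beta: 6>4, Gamma: 6>5, Delta: 7>5); eliminate W.
Row X is eliminated: Y beats it against every remaining column (Alpha: 9>4, Beta: 6>5, Gamma: 6>5, Delta: 7>6).
Column Beta is eliminated: Alpha beats it against every remaining row (V: 9>8, Y: 9>1, Z: 6>4).
Firm B's strategy Gamma is strictly dominated by Alpha (V: 9>7, Y: 9>7, Z: 6>5) and is removed.
Firm A's strategy V is strictly dominated by Y (Alpha: 9>4, Delta: 7>0) and is removed.
For Firm A, Y strictly dominates Z on the remaining columns (Alpha: 9>3, Delta: 7>0); eliminate Z.
Column Delta is eliminated: Alpha beats it against every remaining row (Y: 9>0).
Among the remaining strategies, none is strictly dominated by another pure strategy of the same player, so the elimination stops.
Surviving strategies — Firm A: {Y}; Firm B: {Alpha}.

Y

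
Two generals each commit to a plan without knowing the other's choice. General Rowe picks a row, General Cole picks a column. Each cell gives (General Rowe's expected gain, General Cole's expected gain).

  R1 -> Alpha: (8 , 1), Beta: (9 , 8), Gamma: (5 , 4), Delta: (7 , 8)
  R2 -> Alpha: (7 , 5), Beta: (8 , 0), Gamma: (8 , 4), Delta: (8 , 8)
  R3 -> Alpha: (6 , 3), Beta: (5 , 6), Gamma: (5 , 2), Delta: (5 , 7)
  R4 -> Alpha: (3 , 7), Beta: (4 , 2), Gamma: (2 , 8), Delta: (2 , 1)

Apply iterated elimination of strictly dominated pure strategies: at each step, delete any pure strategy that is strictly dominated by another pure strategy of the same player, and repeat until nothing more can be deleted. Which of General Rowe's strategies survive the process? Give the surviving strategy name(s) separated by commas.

R1, R2

For General Rowe, R2 strictly dominates R3 on the remaining columns (Alpha: 7>6, Beta: 8>5, Gamma: 8>5, Delta: 8>5); eliminate R3.
Row R4 is eliminated: R1 beats it against every remaining column (Alpha: 8>3, Beta: 9>4, Gamma: 5>2, Delta: 7>2).
General Cole's strategy Alpha is strictly dominated by Delta (R1: 8>1, R2: 8>5) and is removed.
General Cole's strategy Gamma is strictly dominated by Delta (R1: 8>4, R2: 8>4) and is removed.
Among the remaining strategies, none is strictly dominated by another pure strategy of the same player, so the elimination stops.
Surviving strategies — General Rowe: {R1, R2}; General Cole: {Beta, Delta}.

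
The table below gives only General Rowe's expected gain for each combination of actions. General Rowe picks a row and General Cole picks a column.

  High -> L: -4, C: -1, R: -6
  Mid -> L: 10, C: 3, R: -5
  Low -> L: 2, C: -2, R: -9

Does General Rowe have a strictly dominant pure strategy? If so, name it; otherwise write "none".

Mid

Mid vs High: L: 10>-4, C: 3>-1, R: -5>-6.
Mid vs Low: L: 10>2, C: 3>-2, R: -5>-9.
Mid strictly beats every other strategy against every opponent action, so it is strictly dominant.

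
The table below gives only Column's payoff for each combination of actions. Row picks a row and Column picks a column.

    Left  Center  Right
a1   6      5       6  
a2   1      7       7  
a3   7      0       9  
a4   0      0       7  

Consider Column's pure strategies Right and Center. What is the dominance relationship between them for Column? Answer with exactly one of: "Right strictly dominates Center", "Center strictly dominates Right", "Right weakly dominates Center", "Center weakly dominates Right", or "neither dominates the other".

Right's payoffs vs Center's, by Row's action — a1: 6>5, a2: 7=7, a3: 9>0, a4: 7>0.
Right is at least as good everywhere and strictly better somewhere (tied only at a2), so Right weakly but not strictly dominates Center.

Right weakly dominates Center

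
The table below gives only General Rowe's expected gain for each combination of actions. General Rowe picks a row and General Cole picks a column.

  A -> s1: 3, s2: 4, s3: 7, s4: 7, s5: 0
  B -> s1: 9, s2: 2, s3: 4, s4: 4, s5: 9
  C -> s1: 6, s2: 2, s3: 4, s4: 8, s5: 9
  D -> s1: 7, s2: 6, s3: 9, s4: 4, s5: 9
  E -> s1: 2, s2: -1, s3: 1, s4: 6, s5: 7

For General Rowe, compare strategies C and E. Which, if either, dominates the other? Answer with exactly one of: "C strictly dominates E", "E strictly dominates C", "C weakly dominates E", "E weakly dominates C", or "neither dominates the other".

Compare C to E across each opponent action: s1: 6>2, s2: 2>-1, s3: 4>1, s4: 8>6, s5: 9>7.
C gives a strictly higher payoff against each opponent action, so C strictly dominates E.

C strictly dominates E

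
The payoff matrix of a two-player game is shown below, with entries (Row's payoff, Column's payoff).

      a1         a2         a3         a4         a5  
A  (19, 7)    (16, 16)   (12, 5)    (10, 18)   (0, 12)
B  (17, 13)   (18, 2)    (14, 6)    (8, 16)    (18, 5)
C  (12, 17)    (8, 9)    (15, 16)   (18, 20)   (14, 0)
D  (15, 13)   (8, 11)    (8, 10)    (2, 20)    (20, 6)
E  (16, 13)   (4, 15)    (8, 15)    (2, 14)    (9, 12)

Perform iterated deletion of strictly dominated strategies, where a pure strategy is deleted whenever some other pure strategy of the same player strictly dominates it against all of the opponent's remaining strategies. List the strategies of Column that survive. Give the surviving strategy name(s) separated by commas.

For Row, B strictly dominates E on the remaining columns (a1: 17>16, a2: 18>4, a3: 14>8, a4: 8>2, a5: 18>9); eliminate E.
For Column, a4 strictly dominates a1 on the remaining rows (A: 18>7, B: 16>13, C: 20>17, D: 20>13); eliminate a1.
Column's strategy a2 is strictly dominated by a4 (A: 18>16, B: 16>2, C: 20>9, D: 20>11) and is removed.
For Row, C strictly dominates A on the remaining columns (a3: 15>12, a4: 18>10, a5: 14>0); eliminate A.
For Column, a4 strictly dominates a3 on the remaining rows (B: 16>6, C: 20>16, D: 20>10); eliminate a3.
Column a5 is eliminated: a4 beats it against every remaining row (B: 16>5, C: 20>0, D: 20>6).
Row's strategy B is strictly dominated by C (a4: 18>8) and is removed.
For Row, C strictly dominates D on the remaining columns (a4: 18>2); eliminate D.
Among the remaining strategies, none is strictly dominated by another pure strategy of the same player, so the elimination stops.
Surviving strategies — Row: {C}; Column: {a4}.

a4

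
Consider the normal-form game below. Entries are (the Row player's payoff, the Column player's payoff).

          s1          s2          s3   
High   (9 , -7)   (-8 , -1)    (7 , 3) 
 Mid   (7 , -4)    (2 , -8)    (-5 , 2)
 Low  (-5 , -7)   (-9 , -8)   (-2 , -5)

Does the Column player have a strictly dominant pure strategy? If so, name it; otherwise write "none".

s3

s3 vs s1: High: 3>-7, Mid: 2>-4, Low: -5>-7.
s3 vs s2: High: 3>-1, Mid: 2>-8, Low: -5>-8.
s3 strictly beats every other strategy against every opponent action, so it is strictly dominant.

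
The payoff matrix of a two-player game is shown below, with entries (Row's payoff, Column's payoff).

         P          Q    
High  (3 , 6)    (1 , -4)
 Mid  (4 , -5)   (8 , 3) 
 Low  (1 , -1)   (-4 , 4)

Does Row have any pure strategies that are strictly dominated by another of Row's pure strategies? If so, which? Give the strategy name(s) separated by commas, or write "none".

High: dominated, since Mid does at least as well everywhere (P: 4>3, Q: 8>1).
Nothing dominates Mid: High at P (4>3); Low at P (4>1).
Low is strictly dominated by High (P: 3>1, Q: 1>-4).

High, Low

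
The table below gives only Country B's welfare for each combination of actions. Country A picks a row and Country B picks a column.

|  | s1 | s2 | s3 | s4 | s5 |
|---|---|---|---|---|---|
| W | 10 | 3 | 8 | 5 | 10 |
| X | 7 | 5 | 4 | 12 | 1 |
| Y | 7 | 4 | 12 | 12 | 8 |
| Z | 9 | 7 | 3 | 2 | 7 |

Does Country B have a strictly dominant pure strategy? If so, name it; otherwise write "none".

s1 fails to dominate s3 at Y (7<12).
s2 fails to dominate s1 at W (3<10).
s3 fails to dominate s1 at W (8<10).
s4 fails to dominate s1 at W (5<10).
s5 fails to dominate s1 at W (10=10).
No single strategy dominates all the others.

none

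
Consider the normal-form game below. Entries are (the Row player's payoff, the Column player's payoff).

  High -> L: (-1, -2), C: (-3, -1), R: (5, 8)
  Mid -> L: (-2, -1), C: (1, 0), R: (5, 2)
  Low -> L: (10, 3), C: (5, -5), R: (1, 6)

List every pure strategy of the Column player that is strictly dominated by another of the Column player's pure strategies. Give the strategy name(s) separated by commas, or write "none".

L, C

L is strictly dominated by R (High: 8>-2, Mid: 2>-1, Low: 6>3).
C is strictly dominated by R (High: 8>-1, Mid: 2>0, Low: 6>-5).
Nothing dominates R: L at High (8>-2); C at High (8>-1).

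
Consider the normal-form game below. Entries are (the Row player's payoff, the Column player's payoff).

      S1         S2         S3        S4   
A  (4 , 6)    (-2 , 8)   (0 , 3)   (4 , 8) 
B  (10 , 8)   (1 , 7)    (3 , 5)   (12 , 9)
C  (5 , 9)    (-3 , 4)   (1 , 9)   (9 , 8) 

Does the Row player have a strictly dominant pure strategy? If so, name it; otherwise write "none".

B

B vs A: S1: 10>4, S2: 1>-2, S3: 3>0, S4: 12>4.
B vs C: S1: 10>5, S2: 1>-3, S3: 3>1, S4: 12>9.
B strictly beats every other strategy against every opponent action, so it is strictly dominant.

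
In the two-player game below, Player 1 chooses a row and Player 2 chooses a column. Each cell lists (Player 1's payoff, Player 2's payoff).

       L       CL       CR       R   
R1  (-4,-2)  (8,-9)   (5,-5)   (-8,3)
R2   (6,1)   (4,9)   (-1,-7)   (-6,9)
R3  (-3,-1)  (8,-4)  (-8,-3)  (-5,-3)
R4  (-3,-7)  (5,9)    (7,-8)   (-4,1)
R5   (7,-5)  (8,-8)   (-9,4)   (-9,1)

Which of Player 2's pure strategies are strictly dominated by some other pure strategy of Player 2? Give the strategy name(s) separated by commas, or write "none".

none

L: no other strategy beats it everywhere (CL at R1 (-2>-9); CR at R1 (-2>-5); R at R3 (-1>-3)).
Nothing dominates CL: L at R2 (9>1); CR at R2 (9>-7); R at R2 (9=9).
CR: no other strategy beats it everywhere (L at R5 (4>-5); CL at R1 (-5>-9); R at R3 (-3=-3)).
R is not dominated — it holds its own against L at R1 (3>-2); CL at R1 (3>-9); CR at R1 (3>-5).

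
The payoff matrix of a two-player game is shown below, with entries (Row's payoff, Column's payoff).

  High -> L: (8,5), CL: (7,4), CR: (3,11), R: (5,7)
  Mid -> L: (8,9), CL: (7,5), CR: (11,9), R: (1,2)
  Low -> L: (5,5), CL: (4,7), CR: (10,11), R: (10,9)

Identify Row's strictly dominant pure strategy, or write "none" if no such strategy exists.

High fails to dominate Mid at L (8=8).
Mid fails to dominate High at L (8=8).
Low fails to dominate High at L (5<8).
No single strategy dominates all the others.

none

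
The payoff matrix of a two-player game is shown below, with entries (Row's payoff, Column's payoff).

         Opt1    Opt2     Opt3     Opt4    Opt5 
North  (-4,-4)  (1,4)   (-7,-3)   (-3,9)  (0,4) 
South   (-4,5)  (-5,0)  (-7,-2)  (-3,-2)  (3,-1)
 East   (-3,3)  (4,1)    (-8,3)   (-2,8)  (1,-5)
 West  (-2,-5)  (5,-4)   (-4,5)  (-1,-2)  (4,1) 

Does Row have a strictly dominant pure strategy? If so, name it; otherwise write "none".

West vs North: Opt1: -2>-4, Opt2: 5>1, Opt3: -4>-7, Opt4: -1>-3, Opt5: 4>0.
West vs South: Opt1: -2>-4, Opt2: 5>-5, Opt3: -4>-7, Opt4: -1>-3, Opt5: 4>3.
West vs East: Opt1: -2>-3, Opt2: 5>4, Opt3: -4>-8, Opt4: -1>-2, Opt5: 4>1.
West strictly beats every other strategy against every opponent action, so it is strictly dominant.

West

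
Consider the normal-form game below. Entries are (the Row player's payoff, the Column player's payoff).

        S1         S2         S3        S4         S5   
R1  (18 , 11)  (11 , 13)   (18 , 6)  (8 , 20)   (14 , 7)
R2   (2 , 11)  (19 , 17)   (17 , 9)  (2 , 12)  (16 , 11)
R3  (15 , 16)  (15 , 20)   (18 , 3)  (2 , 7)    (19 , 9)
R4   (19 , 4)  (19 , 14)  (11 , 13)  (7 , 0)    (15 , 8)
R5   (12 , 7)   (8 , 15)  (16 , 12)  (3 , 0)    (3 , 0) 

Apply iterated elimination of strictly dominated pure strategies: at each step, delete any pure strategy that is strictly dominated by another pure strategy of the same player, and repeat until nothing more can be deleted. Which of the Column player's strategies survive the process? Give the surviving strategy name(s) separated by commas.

For the Row player, R1 strictly dominates R5 on the remaining columns (S1: 18>12, S2: 11>8, S3: 18>16, S4: 8>3, S5: 14>3); eliminate R5.
For the Column player, S2 strictly dominates S1 on the remaining rows (R1: 13>11, R2: 17>11, R3: 20>16, R4: 14>4); eliminate S1.
Column S3 is eliminated: S2 beats it against every remaining row (R1: 13>6, R2: 17>9, R3: 20>3, R4: 14>13).
Column S5 is eliminated: S2 beats it against every remaining row (R1: 13>7, R2: 17>11, R3: 20>9, R4: 14>8).
Row R3 is eliminated: R4 beats it against every remaining column (S2: 19>15, S4: 7>2).
Among the remaining strategies, none is strictly dominated by another pure strategy of the same player, so the elimination stops.
Surviving strategies — the Row player: {R1, R2, R4}; the Column player: {S2, S4}.

S2, S4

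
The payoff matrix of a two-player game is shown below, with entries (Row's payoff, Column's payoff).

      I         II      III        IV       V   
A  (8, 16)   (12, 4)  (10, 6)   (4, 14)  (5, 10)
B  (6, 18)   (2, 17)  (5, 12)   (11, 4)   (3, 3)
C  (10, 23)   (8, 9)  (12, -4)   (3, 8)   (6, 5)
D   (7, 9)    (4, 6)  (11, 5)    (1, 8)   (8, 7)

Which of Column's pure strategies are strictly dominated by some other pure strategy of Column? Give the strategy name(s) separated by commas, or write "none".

II, III, IV, V

I: no other strategy beats it everywhere (II at A (16>4); III at A (16>6); IV at A (16>14); V at A (16>10)).
II is strictly dominated by I (A: 16>4, B: 18>17, C: 23>9, D: 9>6).
I strictly dominates III — A: 16>6, B: 18>12, C: 23>-4, D: 9>5.
I strictly dominates IV — A: 16>14, B: 18>4, C: 23>8, D: 9>8.
I strictly dominates V — A: 16>10, B: 18>3, C: 23>5, D: 9>7.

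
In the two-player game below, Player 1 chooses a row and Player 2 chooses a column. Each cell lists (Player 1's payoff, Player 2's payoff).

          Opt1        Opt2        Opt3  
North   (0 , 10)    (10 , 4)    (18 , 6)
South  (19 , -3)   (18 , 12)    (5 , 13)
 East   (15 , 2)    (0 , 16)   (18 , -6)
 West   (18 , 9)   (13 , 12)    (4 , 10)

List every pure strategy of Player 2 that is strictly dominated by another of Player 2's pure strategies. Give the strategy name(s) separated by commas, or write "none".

none

Opt1 is not dominated — it holds its own against Opt2 at North (10>4); Opt3 at North (10>6).
Opt2: no other strategy beats it everywhere (Opt1 at South (12>-3); Opt3 at East (16>-6)).
Opt3: no other strategy beats it everywhere (Opt1 at South (13>-3); Opt2 at North (6>4)).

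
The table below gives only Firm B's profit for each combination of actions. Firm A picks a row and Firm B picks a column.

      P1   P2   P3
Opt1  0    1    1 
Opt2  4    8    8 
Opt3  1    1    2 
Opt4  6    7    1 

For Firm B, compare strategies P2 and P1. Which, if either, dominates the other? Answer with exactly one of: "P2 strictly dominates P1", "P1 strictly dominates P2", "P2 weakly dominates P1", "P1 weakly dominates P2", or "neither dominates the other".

Compare P2 to P1 across each opponent action: Opt1: 1>0, Opt2: 8>4, Opt3: 1=1, Opt4: 7>6.
P2 is at least as good everywhere and strictly better somewhere (tied only at Opt3), so P2 weakly but not strictly dominates P1.

P2 weakly dominates P1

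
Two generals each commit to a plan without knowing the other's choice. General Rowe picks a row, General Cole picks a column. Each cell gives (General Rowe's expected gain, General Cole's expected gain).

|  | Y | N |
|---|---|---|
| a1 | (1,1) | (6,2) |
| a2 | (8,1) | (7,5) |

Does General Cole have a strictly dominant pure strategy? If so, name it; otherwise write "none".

N

N vs Y: a1: 2>1, a2: 5>1.
N strictly beats every other strategy against every opponent action, so it is strictly dominant.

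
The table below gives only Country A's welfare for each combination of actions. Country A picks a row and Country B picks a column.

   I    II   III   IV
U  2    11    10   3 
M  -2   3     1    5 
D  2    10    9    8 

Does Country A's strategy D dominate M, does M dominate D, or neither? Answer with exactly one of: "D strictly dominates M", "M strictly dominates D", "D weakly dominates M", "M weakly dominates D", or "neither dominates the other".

Compare D to M across each opponent action: I: 2>-2, II: 10>3, III: 9>1, IV: 8>5.
D gives a strictly higher payoff against each opponent action, so D strictly dominates M.

D strictly dominates M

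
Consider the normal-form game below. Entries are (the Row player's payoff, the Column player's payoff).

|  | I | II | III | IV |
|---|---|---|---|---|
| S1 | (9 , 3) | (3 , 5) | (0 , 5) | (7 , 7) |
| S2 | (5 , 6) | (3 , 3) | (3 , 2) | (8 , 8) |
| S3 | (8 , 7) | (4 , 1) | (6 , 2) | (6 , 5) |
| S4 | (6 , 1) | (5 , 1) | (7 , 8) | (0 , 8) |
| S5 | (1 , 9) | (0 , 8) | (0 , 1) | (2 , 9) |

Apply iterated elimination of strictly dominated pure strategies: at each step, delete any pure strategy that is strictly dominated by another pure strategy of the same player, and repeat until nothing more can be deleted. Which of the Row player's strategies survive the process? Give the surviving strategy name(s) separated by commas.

Row S5 is eliminated: S2 beats it against every remaining column (I: 5>1, II: 3>0, III: 3>0, IV: 8>2).
The Column player's strategy II is strictly dominated by IV (S1: 7>5, S2: 8>3, S3: 5>1, S4: 8>1) and is removed.
Among the remaining strategies, none is strictly dominated by another pure strategy of the same player, so the elimination stops.
Surviving strategies — the Row player: {S1, S2, S3, S4}; the Column player: {I, III, IV}.

S1, S2, S3, S4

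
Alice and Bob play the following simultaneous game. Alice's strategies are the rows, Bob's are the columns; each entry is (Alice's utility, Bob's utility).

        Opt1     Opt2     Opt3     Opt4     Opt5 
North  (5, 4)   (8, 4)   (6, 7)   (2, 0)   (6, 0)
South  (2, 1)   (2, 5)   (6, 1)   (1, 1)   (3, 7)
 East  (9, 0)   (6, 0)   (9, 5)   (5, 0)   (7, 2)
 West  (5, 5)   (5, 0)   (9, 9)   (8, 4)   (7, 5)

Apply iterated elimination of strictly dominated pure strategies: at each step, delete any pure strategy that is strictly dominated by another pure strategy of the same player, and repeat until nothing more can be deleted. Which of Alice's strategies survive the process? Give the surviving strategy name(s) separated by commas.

East, West

Alice's strategy South is strictly dominated by East (Opt1: 9>2, Opt2: 6>2, Opt3: 9>6, Opt4: 5>1, Opt5: 7>3) and is removed.
For Bob, Opt3 strictly dominates Opt1 on the remaining rows (North: 7>4, East: 5>0, West: 9>5); eliminate Opt1.
Bob's strategy Opt2 is strictly dominated by Opt3 (North: 7>4, East: 5>0, West: 9>0) and is removed.
Alice's strategy North is strictly dominated by East (Opt3: 9>6, Opt4: 5>2, Opt5: 7>6) and is removed.
Column Opt4 is eliminated: Opt3 beats it against every remaining row (East: 5>0, West: 9>4).
Bob's strategy Opt5 is strictly dominated by Opt3 (East: 5>2, West: 9>5) and is removed.
Among the remaining strategies, none is strictly dominated by another pure strategy of the same player, so the elimination stops.
Surviving strategies — Alice: {East, West}; Bob: {Opt3}.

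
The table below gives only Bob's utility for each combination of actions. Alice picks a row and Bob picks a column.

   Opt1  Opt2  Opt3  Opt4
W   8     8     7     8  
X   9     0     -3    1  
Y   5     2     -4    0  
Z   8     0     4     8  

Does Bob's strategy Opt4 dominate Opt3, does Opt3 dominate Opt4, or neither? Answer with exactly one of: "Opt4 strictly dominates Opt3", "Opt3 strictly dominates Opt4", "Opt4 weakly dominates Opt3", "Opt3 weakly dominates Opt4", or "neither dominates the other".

Compare Opt4 to Opt3 across each opponent action: W: 8>7, X: 1>-3, Y: 0>-4, Z: 8>4.
Opt4 gives a strictly higher payoff against each opponent action, so Opt4 strictly dominates Opt3.

Opt4 strictly dominates Opt3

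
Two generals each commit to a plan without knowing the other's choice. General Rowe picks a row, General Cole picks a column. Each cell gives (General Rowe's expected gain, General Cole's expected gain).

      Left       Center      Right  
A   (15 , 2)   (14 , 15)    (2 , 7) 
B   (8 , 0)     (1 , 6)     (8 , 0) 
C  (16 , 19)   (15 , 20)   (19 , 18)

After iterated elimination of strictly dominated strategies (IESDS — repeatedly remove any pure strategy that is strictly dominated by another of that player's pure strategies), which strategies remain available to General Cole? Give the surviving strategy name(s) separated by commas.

Center

For General Rowe, C strictly dominates A on the remaining columns (Left: 16>15, Center: 15>14, Right: 19>2); eliminate A.
General Rowe's strategy B is strictly dominated by C (Left: 16>8, Center: 15>1, Right: 19>8) and is removed.
For General Cole, Center strictly dominates Left on the remaining rows (C: 20>19); eliminate Left.
General Cole's strategy Right is strictly dominated by Center (C: 20>18) and is removed.
Among the remaining strategies, none is strictly dominated by another pure strategy of the same player, so the elimination stops.
Surviving strategies — General Rowe: {C}; General Cole: {Center}.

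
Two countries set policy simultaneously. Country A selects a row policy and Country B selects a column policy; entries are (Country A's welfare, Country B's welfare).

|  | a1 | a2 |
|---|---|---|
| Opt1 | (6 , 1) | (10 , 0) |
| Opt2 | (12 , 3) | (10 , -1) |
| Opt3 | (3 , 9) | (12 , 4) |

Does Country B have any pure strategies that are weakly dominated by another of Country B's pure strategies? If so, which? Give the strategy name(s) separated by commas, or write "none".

a1 is not dominated — it holds its own against a2 at Opt1 (1>0).
a1 weakly dominates a2 — Opt1: 1>0, Opt2: 3>-1, Opt3: 9>4.

a2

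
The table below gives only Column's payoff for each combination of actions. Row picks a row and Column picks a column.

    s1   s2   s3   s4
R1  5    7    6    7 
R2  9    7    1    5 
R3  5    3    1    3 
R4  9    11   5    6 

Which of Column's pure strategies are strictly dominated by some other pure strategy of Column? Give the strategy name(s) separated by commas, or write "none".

s1 is not dominated — it holds its own against s2 at R2 (9>7); s3 at R2 (9>1); s4 at R2 (9>5).
s2 is not dominated — it holds its own against s1 at R1 (7>5); s3 at R1 (7>6); s4 at R1 (7=7).
s3 is strictly dominated by s2 (R1: 7>6, R2: 7>1, R3: 3>1, R4: 11>5).
s4: no other strategy beats it everywhere (s1 at R1 (7>5); s2 at R1 (7=7); s3 at R1 (7>6)).

s3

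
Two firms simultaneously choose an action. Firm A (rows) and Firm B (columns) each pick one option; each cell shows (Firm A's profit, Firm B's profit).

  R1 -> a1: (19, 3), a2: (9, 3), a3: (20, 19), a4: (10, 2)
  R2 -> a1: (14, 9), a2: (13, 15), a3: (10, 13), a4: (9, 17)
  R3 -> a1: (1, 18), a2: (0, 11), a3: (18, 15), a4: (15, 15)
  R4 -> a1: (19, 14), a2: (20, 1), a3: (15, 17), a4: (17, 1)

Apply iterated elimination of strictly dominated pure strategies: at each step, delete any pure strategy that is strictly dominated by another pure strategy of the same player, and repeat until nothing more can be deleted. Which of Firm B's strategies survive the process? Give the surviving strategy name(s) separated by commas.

a3

Firm A's strategy R2 is strictly dominated by R4 (a1: 19>14, a2: 20>13, a3: 15>10, a4: 17>9) and is removed.
For Firm B, a3 strictly dominates a2 on the remaining rows (R1: 19>3, R3: 15>11, R4: 17>1); eliminate a2.
Firm B's strategy a4 is strictly dominated by a1 (R1: 3>2, R3: 18>15, R4: 14>1) and is removed.
Row R3 is eliminated: R1 beats it against every remaining column (a1: 19>1, a3: 20>18).
Firm B's strategy a1 is strictly dominated by a3 (R1: 19>3, R4: 17>14) and is removed.
For Firm A, R1 strictly dominates R4 on the remaining columns (a3: 20>15); eliminate R4.
Among the remaining strategies, none is strictly dominated by another pure strategy of the same player, so the elimination stops.
Surviving strategies — Firm A: {R1}; Firm B: {a3}.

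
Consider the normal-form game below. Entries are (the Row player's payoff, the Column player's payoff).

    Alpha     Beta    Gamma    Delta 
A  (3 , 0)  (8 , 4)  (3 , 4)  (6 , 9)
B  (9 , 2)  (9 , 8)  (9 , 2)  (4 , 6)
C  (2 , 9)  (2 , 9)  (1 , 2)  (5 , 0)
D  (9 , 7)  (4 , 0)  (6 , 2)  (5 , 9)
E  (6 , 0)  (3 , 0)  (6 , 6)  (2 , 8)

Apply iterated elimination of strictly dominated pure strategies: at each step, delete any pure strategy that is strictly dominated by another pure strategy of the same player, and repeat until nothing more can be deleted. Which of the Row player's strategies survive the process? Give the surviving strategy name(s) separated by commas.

A, B

The Row player's strategy C is strictly dominated by A (Alpha: 3>2, Beta: 8>2, Gamma: 3>1, Delta: 6>5) and is removed.
The Row player's strategy E is strictly dominated by B (Alpha: 9>6, Beta: 9>3, Gamma: 9>6, Delta: 4>2) and is removed.
The Column player's strategy Alpha is strictly dominated by Delta (A: 9>0, B: 6>2, D: 9>7) and is removed.
Column Gamma is eliminated: Delta beats it against every remaining row (A: 9>4, B: 6>2, D: 9>2).
For the Row player, A strictly dominates D on the remaining columns (Beta: 8>4, Delta: 6>5); eliminate D.
Among the remaining strategies, none is strictly dominated by another pure strategy of the same player, so the elimination stops.
Surviving strategies — the Row player: {A, B}; the Column player: {Beta, Delta}.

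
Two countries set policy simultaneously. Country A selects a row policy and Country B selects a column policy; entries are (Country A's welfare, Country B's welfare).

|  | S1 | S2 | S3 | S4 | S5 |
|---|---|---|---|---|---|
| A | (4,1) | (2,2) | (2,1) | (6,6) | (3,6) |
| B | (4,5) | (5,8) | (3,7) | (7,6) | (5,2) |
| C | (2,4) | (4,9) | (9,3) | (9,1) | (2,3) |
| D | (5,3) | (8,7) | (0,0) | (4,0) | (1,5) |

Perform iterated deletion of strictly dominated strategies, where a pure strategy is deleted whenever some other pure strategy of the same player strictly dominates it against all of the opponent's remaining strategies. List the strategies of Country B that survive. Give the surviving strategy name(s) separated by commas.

Column S1 is eliminated: S2 beats it against every remaining row (A: 2>1, B: 8>5, C: 9>4, D: 7>3).
Country A's strategy A is strictly dominated by B (S2: 5>2, S3: 3>2, S4: 7>6, S5: 5>3) and is removed.
For Country B, S2 strictly dominates S3 on the remaining rows (B: 8>7, C: 9>3, D: 7>0); eliminate S3.
Column S4 is eliminated: S2 beats it against every remaining row (B: 8>6, C: 9>1, D: 7>0).
For Country A, B strictly dominates C on the remaining columns (S2: 5>4, S5: 5>2); eliminate C.
For Country B, S2 strictly dominates S5 on the remaining rows (B: 8>2, D: 7>5); eliminate S5.
Row B is eliminated: D beats it against every remaining column (S2: 8>5).
Among the remaining strategies, none is strictly dominated by another pure strategy of the same player, so the elimination stops.
Surviving strategies — Country A: {D}; Country B: {S2}.

S2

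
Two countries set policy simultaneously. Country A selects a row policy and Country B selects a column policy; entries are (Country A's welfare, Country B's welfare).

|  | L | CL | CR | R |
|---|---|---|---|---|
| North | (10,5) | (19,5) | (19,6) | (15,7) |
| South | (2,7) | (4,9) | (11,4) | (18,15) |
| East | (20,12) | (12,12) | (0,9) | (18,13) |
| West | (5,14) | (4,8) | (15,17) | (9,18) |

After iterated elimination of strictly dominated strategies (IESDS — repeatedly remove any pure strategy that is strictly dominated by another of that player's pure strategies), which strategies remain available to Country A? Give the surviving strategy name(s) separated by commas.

South, East

For Country A, North strictly dominates West on the remaining columns (L: 10>5, CL: 19>4, CR: 19>15, R: 15>9); eliminate West.
Country B's strategy L is strictly dominated by R (North: 7>5, South: 15>7, East: 13>12) and is removed.
For Country B, R strictly dominates CL on the remaining rows (North: 7>5, South: 15>9, East: 13>12); eliminate CL.
For Country B, R strictly dominates CR on the remaining rows (North: 7>6, South: 15>4, East: 13>9); eliminate CR.
Row North is eliminated: South beats it against every remaining column (R: 18>15).
Among the remaining strategies, none is strictly dominated by another pure strategy of the same player, so the elimination stops.
Surviving strategies — Country A: {South, East}; Country B: {R}.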